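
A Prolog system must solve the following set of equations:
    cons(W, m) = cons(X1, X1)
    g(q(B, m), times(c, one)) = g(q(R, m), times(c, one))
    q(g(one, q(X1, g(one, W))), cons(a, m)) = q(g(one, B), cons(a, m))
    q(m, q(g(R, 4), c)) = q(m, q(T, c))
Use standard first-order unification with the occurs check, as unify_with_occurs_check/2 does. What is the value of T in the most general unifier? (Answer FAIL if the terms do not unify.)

g(q(m, g(one, m)), 4)

Decompose cons/2: W = X1,  m = X1.
Bind W := X1; substituting into the one remaining equation that mentions W gives: q(g(one, q(X1, g(one, X1))), cons(a, m)) = q(g(one, B), cons(a, m)).
Bind X1 := m; substituting into the one remaining equation that mentions X1 gives: q(g(one, q(m, g(one, m))), cons(a, m)) = q(g(one, B), cons(a, m)). Substituting into the earlier binding gives W := m.
Decompose g/2: q(B, m) = q(R, m),  times(c, one) = times(c, one).
Decompose q/2: B = R,  m = m.
Bind B := R; substituting into the one remaining equation that mentions B gives: q(g(one, q(m, g(one, m))), cons(a, m)) = q(g(one, R), cons(a, m)).
Delete trivial equation m = m.
Delete trivial equation times(c, one) = times(c, one).
Decompose q/2: g(one, q(m, g(one, m))) = g(one, R),  cons(a, m) = cons(a, m).
Decompose g/2: one = one,  q(m, g(one, m)) = R.
Delete trivial equation one = one.
Bind R := q(m, g(one, m)); substituting into the one remaining equation that mentions R gives: q(m, q(g(q(m, g(one, m)), 4), c)) = q(m, q(T, c)). Substituting into the earlier binding gives B := q(m, g(one, m)).
Delete trivial equation cons(a, m) = cons(a, m).
Decompose q/2: m = m,  q(g(q(m, g(one, m)), 4), c) = q(T, c).
Delete trivial equation m = m.
Decompose q/2: g(q(m, g(one, m)), 4) = T,  c = c.
Bind T := g(q(m, g(one, m)), 4); no other remaining equation mentions T.
Delete trivial equation c = c.
MGU = { W = m, X1 = m, B = q(m, g(one, m)), R = q(m, g(one, m)), T = g(q(m, g(one, m)), 4) }, so T = g(q(m, g(one, m)), 4).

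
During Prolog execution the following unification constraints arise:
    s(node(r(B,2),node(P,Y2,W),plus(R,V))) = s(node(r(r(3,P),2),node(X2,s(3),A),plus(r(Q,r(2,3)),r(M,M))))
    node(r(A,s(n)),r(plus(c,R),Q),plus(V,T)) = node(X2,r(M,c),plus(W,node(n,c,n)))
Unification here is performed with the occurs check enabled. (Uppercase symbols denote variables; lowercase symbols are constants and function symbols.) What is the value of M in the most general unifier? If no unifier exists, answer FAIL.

plus(c,r(c,r(2,3)))

Decompose s/1: node(r(B,2),node(P,Y2,W),plus(R,V)) = node(r(r(3,P),2),node(X2,s(3),A),plus(r(Q,r(2,3)),r(M,M))).
Decompose node/3: r(B,2) = r(r(3,P),2),  node(P,Y2,W) = node(X2,s(3),A),  plus(R,V) = plus(r(Q,r(2,3)),r(M,M)).
Decompose r/2: B = r(3,P),  2 = 2.
Bind B := r(3,P); no other remaining equation mentions B.
Delete trivial equation 2 = 2.
Decompose node/3: P = X2,  Y2 = s(3),  W = A.
Bind P := X2; no other remaining equation mentions P. Substituting into the earlier binding gives B := r(3,X2).
Bind Y2 := s(3); no other remaining equation mentions Y2.
Bind W := A; substituting into the one remaining equation that mentions W gives: node(r(A,s(n)),r(plus(c,R),Q),plus(V,T)) = node(X2,r(M,c),plus(A,node(n,c,n))).
Decompose plus/2: R = r(Q,r(2,3)),  V = r(M,M).
Bind R := r(Q,r(2,3)); substituting into the one remaining equation that mentions R gives: node(r(A,s(n)),r(plus(c,r(Q,r(2,3))),Q),plus(V,T)) = node(X2,r(M,c),plus(A,node(n,c,n))).
Bind V := r(M,M); substituting into the remaining equation gives: node(r(A,s(n)),r(plus(c,r(Q,r(2,3))),Q),plus(r(M,M),T)) = node(X2,r(M,c),plus(A,node(n,c,n))).
Decompose node/3: r(A,s(n)) = X2,  r(plus(c,r(Q,r(2,3))),Q) = r(M,c),  plus(r(M,M),T) = plus(A,node(n,c,n)).
Bind X2 := r(A,s(n)); no other remaining equation mentions X2. Substituting into the earlier bindings gives B := r(3,r(A,s(n))), P := r(A,s(n)).
Decompose r/2: plus(c,r(Q,r(2,3))) = M,  Q = c.
Bind M := plus(c,r(Q,r(2,3))); substituting into the one remaining equation that mentions M gives: plus(r(plus(c,r(Q,r(2,3))),plus(c,r(Q,r(2,3)))),T) = plus(A,node(n,c,n)). Substituting into the earlier binding gives V := r(plus(c,r(Q,r(2,3))),plus(c,r(Q,r(2,3)))).
Bind Q := c; substituting into the remaining equation gives: plus(r(plus(c,r(c,r(2,3))),plus(c,r(c,r(2,3)))),T) = plus(A,node(n,c,n)). Substituting into the earlier bindings gives R := r(c,r(2,3)), V := r(plus(c,r(c,r(2,3))),plus(c,r(c,r(2,3)))), M := plus(c,r(c,r(2,3))).
Decompose plus/2: r(plus(c,r(c,r(2,3))),plus(c,r(c,r(2,3)))) = A,  T = node(n,c,n).
Bind A := r(plus(c,r(c,r(2,3))),plus(c,r(c,r(2,3)))); no other remaining equation mentions A. Substituting into the earlier bindings gives B := r(3,r(r(plus(c,r(c,r(2,3))),plus(c,r(c,r(2,3)))),s(n))), P := r(r(plus(c,r(c,r(2,3))),plus(c,r(c,r(2,3)))),s(n)), W := r(plus(c,r(c,r(2,3))),plus(c,r(c,r(2,3)))), X2 := r(r(plus(c,r(c,r(2,3))),plus(c,r(c,r(2,3)))),s(n)).
Bind T := node(n,c,n).
MGU = { B = r(3,r(r(plus(c,r(c,r(2,3))),plus(c,r(c,r(2,3)))),s(n))), P = r(r(plus(c,r(c,r(2,3))),plus(c,r(c,r(2,3)))),s(n)), Y2 = s(3), W = r(plus(c,r(c,r(2,3))),plus(c,r(c,r(2,3)))), R = r(c,r(2,3)), V = r(plus(c,r(c,r(2,3))),plus(c,r(c,r(2,3)))), X2 = r(r(plus(c,r(c,r(2,3))),plus(c,r(c,r(2,3)))),s(n)), M = plus(c,r(c,r(2,3))), Q = c, A = r(plus(c,r(c,r(2,3))),plus(c,r(c,r(2,3)))), T = node(n,c,n) }, so M = plus(c,r(c,r(2,3))).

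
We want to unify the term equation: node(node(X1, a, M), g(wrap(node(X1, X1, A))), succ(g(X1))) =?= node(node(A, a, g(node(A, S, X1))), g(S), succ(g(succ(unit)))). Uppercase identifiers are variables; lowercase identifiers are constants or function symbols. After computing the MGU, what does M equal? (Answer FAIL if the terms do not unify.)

Decompose node/3: node(X1, a, M) =?= node(A, a, g(node(A, S, X1))),  g(wrap(node(X1, X1, A))) =?= g(S),  succ(g(X1)) =?= succ(g(succ(unit))).
Decompose node/3: X1 =?= A,  a =?= a,  M =?= g(node(A, S, X1)).
Bind X1 := A; substituting into the 3 remaining equations that mention X1 gives: M =?= g(node(A, S, A)),  g(wrap(node(A, A, A))) =?= g(S),  succ(g(A)) =?= succ(g(succ(unit))).
Delete trivial equation a =?= a.
Bind M := g(node(A, S, A)); no other remaining equation mentions M.
Decompose g/1: wrap(node(A, A, A)) =?= S.
Bind S := wrap(node(A, A, A)); no other remaining equation mentions S. Substituting into the earlier binding gives M := g(node(A, wrap(node(A, A, A)), A)).
Decompose succ/1: g(A) =?= g(succ(unit)).
Decompose g/1: A =?= succ(unit).
Bind A := succ(unit). Substituting into the earlier bindings gives X1 := succ(unit), M := g(node(succ(unit), wrap(node(succ(unit), succ(unit), succ(unit))), succ(unit))), S := wrap(node(succ(unit), succ(unit), succ(unit))).
MGU = { X1 ↦ succ(unit), M ↦ g(node(succ(unit), wrap(node(succ(unit), succ(unit), succ(unit))), succ(unit))), S ↦ wrap(node(succ(unit), succ(unit), succ(unit))), A ↦ succ(unit) }, so M ↦ g(node(succ(unit), wrap(node(succ(unit), succ(unit), succ(unit))), succ(unit))).

g(node(succ(unit), wrap(node(succ(unit), succ(unit), succ(unit))), succ(unit)))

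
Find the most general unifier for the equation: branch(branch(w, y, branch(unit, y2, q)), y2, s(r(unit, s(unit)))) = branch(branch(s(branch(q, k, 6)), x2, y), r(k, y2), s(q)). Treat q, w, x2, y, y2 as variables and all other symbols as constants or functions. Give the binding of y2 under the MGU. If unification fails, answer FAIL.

Decompose branch/3: branch(w, y, branch(unit, y2, q)) = branch(s(branch(q, k, 6)), x2, y),  y2 = r(k, y2),  s(r(unit, s(unit))) = s(q).
Decompose branch/3: w = s(branch(q, k, 6)),  y = x2,  branch(unit, y2, q) = y.
Bind w := s(branch(q, k, 6)); no other remaining equation mentions w.
Bind y := x2; substituting into the one remaining equation that mentions y gives: branch(unit, y2, q) = x2.
Bind x2 := branch(unit, y2, q); no other remaining equation mentions x2. Substituting into the earlier binding gives y := branch(unit, y2, q).
Occurs check fails: y2 occurs in r(k, y2); the equation y2 = r(k, y2) has no finite solution.

FAIL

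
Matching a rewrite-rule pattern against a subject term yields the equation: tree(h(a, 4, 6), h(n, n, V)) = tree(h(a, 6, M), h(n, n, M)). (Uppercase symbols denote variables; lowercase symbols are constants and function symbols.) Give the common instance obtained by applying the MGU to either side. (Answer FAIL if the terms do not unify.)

FAIL

Decompose tree/2: h(a, 4, 6) = h(a, 6, M),  h(n, n, V) = h(n, n, M).
Decompose h/3: a = a,  4 = 6,  6 = M.
Delete trivial equation a = a.
Clash: constants 4 and 6 differ; no unifier exists.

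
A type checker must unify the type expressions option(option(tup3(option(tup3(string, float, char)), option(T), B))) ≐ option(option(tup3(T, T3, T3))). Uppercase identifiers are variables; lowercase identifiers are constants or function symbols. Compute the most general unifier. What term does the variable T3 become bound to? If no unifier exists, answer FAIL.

Decompose option/1: option(tup3(option(tup3(string, float, char)), option(T), B)) ≐ option(tup3(T, T3, T3)).
Decompose option/1: tup3(option(tup3(string, float, char)), option(T), B) ≐ tup3(T, T3, T3).
Decompose tup3/3: option(tup3(string, float, char)) ≐ T,  option(T) ≐ T3,  B ≐ T3.
Bind T := option(tup3(string, float, char)); substituting into the one remaining equation that mentions T gives: option(option(tup3(string, float, char))) ≐ T3.
Bind T3 := option(option(tup3(string, float, char))); substituting into the remaining equation gives: B ≐ option(option(tup3(string, float, char))).
Bind B := option(option(tup3(string, float, char))).
MGU = { T -> option(tup3(string, float, char)), T3 -> option(option(tup3(string, float, char))), B -> option(option(tup3(string, float, char))) }, so T3 -> option(option(tup3(string, float, char))).

option(option(tup3(string, float, char)))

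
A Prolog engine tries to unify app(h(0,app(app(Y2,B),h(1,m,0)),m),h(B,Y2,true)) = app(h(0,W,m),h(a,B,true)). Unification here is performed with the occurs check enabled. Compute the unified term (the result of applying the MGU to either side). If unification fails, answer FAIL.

app(h(0,app(app(a,a),h(1,m,0)),m),h(a,a,true))

Decompose app/2: h(0,app(app(Y2,B),h(1,m,0)),m) = h(0,W,m),  h(B,Y2,true) = h(a,B,true).
Decompose h/3: 0 = 0,  app(app(Y2,B),h(1,m,0)) = W,  m = m.
Delete trivial equation 0 = 0.
Bind W := app(app(Y2,B),h(1,m,0)); no other remaining equation mentions W.
Delete trivial equation m = m.
Decompose h/3: B = a,  Y2 = B,  true = true.
Bind B := a; substituting into the one remaining equation that mentions B gives: Y2 = a. Substituting into the earlier binding gives W := app(app(Y2,a),h(1,m,0)).
Bind Y2 := a; no other remaining equation mentions Y2. Substituting into the earlier binding gives W := app(app(a,a),h(1,m,0)).
Delete trivial equation true = true.
Applying the MGU to either side gives app(h(0,app(app(a,a),h(1,m,0)),m),h(a,a,true)).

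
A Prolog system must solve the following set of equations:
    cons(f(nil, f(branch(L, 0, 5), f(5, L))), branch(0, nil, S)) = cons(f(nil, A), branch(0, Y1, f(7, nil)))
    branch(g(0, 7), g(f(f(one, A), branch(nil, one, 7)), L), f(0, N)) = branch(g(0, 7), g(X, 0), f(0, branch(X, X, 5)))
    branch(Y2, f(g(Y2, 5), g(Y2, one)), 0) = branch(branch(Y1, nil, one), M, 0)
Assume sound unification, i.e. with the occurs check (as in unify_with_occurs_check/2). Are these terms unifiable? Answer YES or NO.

YES

Decompose cons/2: f(nil, f(branch(L, 0, 5), f(5, L))) = f(nil, A),  branch(0, nil, S) = branch(0, Y1, f(7, nil)).
Decompose f/2: nil = nil,  f(branch(L, 0, 5), f(5, L)) = A.
Delete trivial equation nil = nil.
Bind A := f(branch(L, 0, 5), f(5, L)); substituting into the one remaining equation that mentions A gives: branch(g(0, 7), g(f(f(one, f(branch(L, 0, 5), f(5, L))), branch(nil, one, 7)), L), f(0, N)) = branch(g(0, 7), g(X, 0), f(0, branch(X, X, 5))).
Decompose branch/3: 0 = 0,  nil = Y1,  S = f(7, nil).
Delete trivial equation 0 = 0.
Bind Y1 := nil; substituting into the one remaining equation that mentions Y1 gives: branch(Y2, f(g(Y2, 5), g(Y2, one)), 0) = branch(branch(nil, nil, one), M, 0).
Bind S := f(7, nil); no other remaining equation mentions S.
Decompose branch/3: g(0, 7) = g(0, 7),  g(f(f(one, f(branch(L, 0, 5), f(5, L))), branch(nil, one, 7)), L) = g(X, 0),  f(0, N) = f(0, branch(X, X, 5)).
Delete trivial equation g(0, 7) = g(0, 7).
Decompose g/2: f(f(one, f(branch(L, 0, 5), f(5, L))), branch(nil, one, 7)) = X,  L = 0.
Bind X := f(f(one, f(branch(L, 0, 5), f(5, L))), branch(nil, one, 7)); substituting into the one remaining equation that mentions X gives: f(0, N) = f(0, branch(f(f(one, f(branch(L, 0, 5), f(5, L))), branch(nil, one, 7)), f(f(one, f(branch(L, 0, 5), f(5, L))), branch(nil, one, 7)), 5)).
Bind L := 0; substituting into the one remaining equation that mentions L gives: f(0, N) = f(0, branch(f(f(one, f(branch(0, 0, 5), f(5, 0))), branch(nil, one, 7)), f(f(one, f(branch(0, 0, 5), f(5, 0))), branch(nil, one, 7)), 5)). Substituting into the earlier bindings gives A := f(branch(0, 0, 5), f(5, 0)), X := f(f(one, f(branch(0, 0, 5), f(5, 0))), branch(nil, one, 7)).
Decompose f/2: 0 = 0,  N = branch(f(f(one, f(branch(0, 0, 5), f(5, 0))), branch(nil, one, 7)), f(f(one, f(branch(0, 0, 5), f(5, 0))), branch(nil, one, 7)), 5).
Delete trivial equation 0 = 0.
Bind N := branch(f(f(one, f(branch(0, 0, 5), f(5, 0))), branch(nil, one, 7)), f(f(one, f(branch(0, 0, 5), f(5, 0))), branch(nil, one, 7)), 5); no other remaining equation mentions N.
Decompose branch/3: Y2 = branch(nil, nil, one),  f(g(Y2, 5), g(Y2, one)) = M,  0 = 0.
Bind Y2 := branch(nil, nil, one); substituting into the one remaining equation that mentions Y2 gives: f(g(branch(nil, nil, one), 5), g(branch(nil, nil, one), one)) = M.
Bind M := f(g(branch(nil, nil, one), 5), g(branch(nil, nil, one), one)); no other remaining equation mentions M.
Delete trivial equation 0 = 0.
No equations remain and no clash or occurs-check failure arose, so a unifier exists.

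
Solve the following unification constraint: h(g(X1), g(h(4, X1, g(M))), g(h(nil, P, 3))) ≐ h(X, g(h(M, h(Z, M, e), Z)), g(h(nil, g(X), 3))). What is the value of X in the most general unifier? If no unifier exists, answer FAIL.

Decompose h/3: g(X1) ≐ X,  g(h(4, X1, g(M))) ≐ g(h(M, h(Z, M, e), Z)),  g(h(nil, P, 3)) ≐ g(h(nil, g(X), 3)).
Bind X := g(X1); substituting into the one remaining equation that mentions X gives: g(h(nil, P, 3)) ≐ g(h(nil, g(g(X1)), 3)).
Decompose g/1: h(4, X1, g(M)) ≐ h(M, h(Z, M, e), Z).
Decompose h/3: 4 ≐ M,  X1 ≐ h(Z, M, e),  g(M) ≐ Z.
Bind M := 4; substituting into the 2 remaining equations that mention M gives: X1 ≐ h(Z, 4, e),  g(4) ≐ Z.
Bind X1 := h(Z, 4, e); substituting into the one remaining equation that mentions X1 gives: g(h(nil, P, 3)) ≐ g(h(nil, g(g(h(Z, 4, e))), 3)). Substituting into the earlier binding gives X := g(h(Z, 4, e)).
Bind Z := g(4); substituting into the remaining equation gives: g(h(nil, P, 3)) ≐ g(h(nil, g(g(h(g(4), 4, e))), 3)). Substituting into the earlier bindings gives X := g(h(g(4), 4, e)), X1 := h(g(4), 4, e).
Decompose g/1: h(nil, P, 3) ≐ h(nil, g(g(h(g(4), 4, e))), 3).
Decompose h/3: nil ≐ nil,  P ≐ g(g(h(g(4), 4, e))),  3 ≐ 3.
Delete trivial equation nil ≐ nil.
Bind P := g(g(h(g(4), 4, e))); no other remaining equation mentions P.
Delete trivial equation 3 ≐ 3.
MGU = { X ↦ g(h(g(4), 4, e)), M ↦ 4, X1 ↦ h(g(4), 4, e), Z ↦ g(4), P ↦ g(g(h(g(4), 4, e))) }, so X ↦ g(h(g(4), 4, e)).

g(h(g(4), 4, e))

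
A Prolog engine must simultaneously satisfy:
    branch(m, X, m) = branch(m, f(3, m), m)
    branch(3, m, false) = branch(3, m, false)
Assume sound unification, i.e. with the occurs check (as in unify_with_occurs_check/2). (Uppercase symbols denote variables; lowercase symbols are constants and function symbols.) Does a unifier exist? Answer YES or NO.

Decompose branch/3: m = m,  X = f(3, m),  m = m.
Delete trivial equation m = m.
Bind X := f(3, m); no other remaining equation mentions X.
Delete trivial equation m = m.
Delete trivial equation branch(3, m, false) = branch(3, m, false).
No equations remain and no clash or occurs-check failure arose, so a unifier exists.

YES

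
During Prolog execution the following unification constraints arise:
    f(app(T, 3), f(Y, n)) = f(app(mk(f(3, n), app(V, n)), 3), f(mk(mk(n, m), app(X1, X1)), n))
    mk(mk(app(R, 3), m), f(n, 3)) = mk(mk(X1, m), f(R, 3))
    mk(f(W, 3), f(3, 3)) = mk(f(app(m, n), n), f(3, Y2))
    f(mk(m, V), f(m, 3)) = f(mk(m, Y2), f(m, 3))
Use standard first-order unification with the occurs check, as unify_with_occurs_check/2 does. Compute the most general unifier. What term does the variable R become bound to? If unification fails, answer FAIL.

Decompose f/2: app(T, 3) = app(mk(f(3, n), app(V, n)), 3),  f(Y, n) = f(mk(mk(n, m), app(X1, X1)), n).
Decompose app/2: T = mk(f(3, n), app(V, n)),  3 = 3.
Bind T := mk(f(3, n), app(V, n)); no other remaining equation mentions T.
Delete trivial equation 3 = 3.
Decompose f/2: Y = mk(mk(n, m), app(X1, X1)),  n = n.
Bind Y := mk(mk(n, m), app(X1, X1)); no other remaining equation mentions Y.
Delete trivial equation n = n.
Decompose mk/2: mk(app(R, 3), m) = mk(X1, m),  f(n, 3) = f(R, 3).
Decompose mk/2: app(R, 3) = X1,  m = m.
Bind X1 := app(R, 3); no other remaining equation mentions X1. Substituting into the earlier binding gives Y := mk(mk(n, m), app(app(R, 3), app(R, 3))).
Delete trivial equation m = m.
Decompose f/2: n = R,  3 = 3.
Bind R := n; no other remaining equation mentions R. Substituting into the earlier bindings gives Y := mk(mk(n, m), app(app(n, 3), app(n, 3))), X1 := app(n, 3).
Delete trivial equation 3 = 3.
Decompose mk/2: f(W, 3) = f(app(m, n), n),  f(3, 3) = f(3, Y2).
Decompose f/2: W = app(m, n),  3 = n.
Bind W := app(m, n); no other remaining equation mentions W.
Clash: constants 3 and n differ; no unifier exists.

FAIL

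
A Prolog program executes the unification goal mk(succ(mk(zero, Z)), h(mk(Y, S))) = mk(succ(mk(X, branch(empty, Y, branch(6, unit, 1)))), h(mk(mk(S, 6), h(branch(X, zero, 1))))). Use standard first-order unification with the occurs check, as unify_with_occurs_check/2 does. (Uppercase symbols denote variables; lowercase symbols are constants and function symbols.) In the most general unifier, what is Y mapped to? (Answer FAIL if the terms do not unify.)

mk(h(branch(zero, zero, 1)), 6)

Decompose mk/2: succ(mk(zero, Z)) = succ(mk(X, branch(empty, Y, branch(6, unit, 1)))),  h(mk(Y, S)) = h(mk(mk(S, 6), h(branch(X, zero, 1)))).
Decompose succ/1: mk(zero, Z) = mk(X, branch(empty, Y, branch(6, unit, 1))).
Decompose mk/2: zero = X,  Z = branch(empty, Y, branch(6, unit, 1)).
Bind X := zero; substituting into the one remaining equation that mentions X gives: h(mk(Y, S)) = h(mk(mk(S, 6), h(branch(zero, zero, 1)))).
Bind Z := branch(empty, Y, branch(6, unit, 1)); no other remaining equation mentions Z.
Decompose h/1: mk(Y, S) = mk(mk(S, 6), h(branch(zero, zero, 1))).
Decompose mk/2: Y = mk(S, 6),  S = h(branch(zero, zero, 1)).
Bind Y := mk(S, 6); no other remaining equation mentions Y. Substituting into the earlier binding gives Z := branch(empty, mk(S, 6), branch(6, unit, 1)).
Bind S := h(branch(zero, zero, 1)). Substituting into the earlier bindings gives Z := branch(empty, mk(h(branch(zero, zero, 1)), 6), branch(6, unit, 1)), Y := mk(h(branch(zero, zero, 1)), 6).
MGU = { X ↦ zero, Z ↦ branch(empty, mk(h(branch(zero, zero, 1)), 6), branch(6, unit, 1)), Y ↦ mk(h(branch(zero, zero, 1)), 6), S ↦ h(branch(zero, zero, 1)) }, so Y ↦ mk(h(branch(zero, zero, 1)), 6).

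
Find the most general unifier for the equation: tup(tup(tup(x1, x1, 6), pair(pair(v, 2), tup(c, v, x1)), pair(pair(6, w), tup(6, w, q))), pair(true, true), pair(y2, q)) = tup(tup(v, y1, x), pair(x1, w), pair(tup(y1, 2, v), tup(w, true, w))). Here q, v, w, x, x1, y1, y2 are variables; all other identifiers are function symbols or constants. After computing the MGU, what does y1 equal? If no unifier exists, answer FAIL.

pair(pair(tup(true, true, 6), 2), tup(c, tup(true, true, 6), true))

Decompose tup/3: tup(tup(x1, x1, 6), pair(pair(v, 2), tup(c, v, x1)), pair(pair(6, w), tup(6, w, q))) = tup(v, y1, x),  pair(true, true) = pair(x1, w),  pair(y2, q) = pair(tup(y1, 2, v), tup(w, true, w)).
Decompose tup/3: tup(x1, x1, 6) = v,  pair(pair(v, 2), tup(c, v, x1)) = y1,  pair(pair(6, w), tup(6, w, q)) = x.
Bind v := tup(x1, x1, 6); substituting into the 2 remaining equations that mention v gives: pair(pair(tup(x1, x1, 6), 2), tup(c, tup(x1, x1, 6), x1)) = y1,  pair(y2, q) = pair(tup(y1, 2, tup(x1, x1, 6)), tup(w, true, w)).
Bind y1 := pair(pair(tup(x1, x1, 6), 2), tup(c, tup(x1, x1, 6), x1)); substituting into the one remaining equation that mentions y1 gives: pair(y2, q) = pair(tup(pair(pair(tup(x1, x1, 6), 2), tup(c, tup(x1, x1, 6), x1)), 2, tup(x1, x1, 6)), tup(w, true, w)).
Bind x := pair(pair(6, w), tup(6, w, q)); no other remaining equation mentions x.
Decompose pair/2: true = x1,  true = w.
Bind x1 := true; substituting into the one remaining equation that mentions x1 gives: pair(y2, q) = pair(tup(pair(pair(tup(true, true, 6), 2), tup(c, tup(true, true, 6), true)), 2, tup(true, true, 6)), tup(w, true, w)). Substituting into the earlier bindings gives v := tup(true, true, 6), y1 := pair(pair(tup(true, true, 6), 2), tup(c, tup(true, true, 6), true)).
Bind w := true; substituting into the remaining equation gives: pair(y2, q) = pair(tup(pair(pair(tup(true, true, 6), 2), tup(c, tup(true, true, 6), true)), 2, tup(true, true, 6)), tup(true, true, true)). Substituting into the earlier binding gives x := pair(pair(6, true), tup(6, true, q)).
Decompose pair/2: y2 = tup(pair(pair(tup(true, true, 6), 2), tup(c, tup(true, true, 6), true)), 2, tup(true, true, 6)),  q = tup(true, true, true).
Bind y2 := tup(pair(pair(tup(true, true, 6), 2), tup(c, tup(true, true, 6), true)), 2, tup(true, true, 6)); no other remaining equation mentions y2.
Bind q := tup(true, true, true). Substituting into the earlier binding gives x := pair(pair(6, true), tup(6, true, tup(true, true, true))).
MGU = { v := tup(true, true, 6), y1 := pair(pair(tup(true, true, 6), 2), tup(c, tup(true, true, 6), true)), x := pair(pair(6, true), tup(6, true, tup(true, true, true))), x1 := true, w := true, y2 := tup(pair(pair(tup(true, true, 6), 2), tup(c, tup(true, true, 6), true)), 2, tup(true, true, 6)), q := tup(true, true, true) }, so y1 := pair(pair(tup(true, true, 6), 2), tup(c, tup(true, true, 6), true)).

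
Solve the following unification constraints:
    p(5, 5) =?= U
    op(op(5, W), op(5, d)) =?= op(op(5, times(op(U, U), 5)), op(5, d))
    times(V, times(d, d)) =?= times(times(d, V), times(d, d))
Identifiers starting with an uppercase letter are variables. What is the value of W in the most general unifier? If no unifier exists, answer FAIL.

FAIL

Bind U := p(5, 5); substituting into the one remaining equation that mentions U gives: op(op(5, W), op(5, d)) =?= op(op(5, times(op(p(5, 5), p(5, 5)), 5)), op(5, d)).
Decompose op/2: op(5, W) =?= op(5, times(op(p(5, 5), p(5, 5)), 5)),  op(5, d) =?= op(5, d).
Decompose op/2: 5 =?= 5,  W =?= times(op(p(5, 5), p(5, 5)), 5).
Delete trivial equation 5 =?= 5.
Bind W := times(op(p(5, 5), p(5, 5)), 5); no other remaining equation mentions W.
Delete trivial equation op(5, d) =?= op(5, d).
Decompose times/2: V =?= times(d, V),  times(d, d) =?= times(d, d).
Occurs check fails: V occurs in times(d, V); the equation V =?= times(d, V) has no finite solution.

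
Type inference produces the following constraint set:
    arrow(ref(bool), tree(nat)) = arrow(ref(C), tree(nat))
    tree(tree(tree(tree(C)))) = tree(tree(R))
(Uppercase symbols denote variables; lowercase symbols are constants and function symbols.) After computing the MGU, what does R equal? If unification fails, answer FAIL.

tree(tree(bool))

Decompose arrow/2: ref(bool) = ref(C),  tree(nat) = tree(nat).
Decompose ref/1: bool = C.
Bind C := bool; substituting into the one remaining equation that mentions C gives: tree(tree(tree(tree(bool)))) = tree(tree(R)).
Delete trivial equation tree(nat) = tree(nat).
Decompose tree/1: tree(tree(tree(bool))) = tree(R).
Decompose tree/1: tree(tree(bool)) = R.
Bind R := tree(tree(bool)).
MGU = { C ↦ bool, R ↦ tree(tree(bool)) }, so R ↦ tree(tree(bool)).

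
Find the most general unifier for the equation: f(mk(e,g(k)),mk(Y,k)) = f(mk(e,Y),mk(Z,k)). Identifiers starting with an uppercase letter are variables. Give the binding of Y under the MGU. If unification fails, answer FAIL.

g(k)

Decompose f/2: mk(e,g(k)) = mk(e,Y),  mk(Y,k) = mk(Z,k).
Decompose mk/2: e = e,  g(k) = Y.
Delete trivial equation e = e.
Bind Y := g(k); substituting into the remaining equation gives: mk(g(k),k) = mk(Z,k).
Decompose mk/2: g(k) = Z,  k = k.
Bind Z := g(k); no other remaining equation mentions Z.
Delete trivial equation k = k.
MGU = { Y -> g(k), Z -> g(k) }, so Y -> g(k).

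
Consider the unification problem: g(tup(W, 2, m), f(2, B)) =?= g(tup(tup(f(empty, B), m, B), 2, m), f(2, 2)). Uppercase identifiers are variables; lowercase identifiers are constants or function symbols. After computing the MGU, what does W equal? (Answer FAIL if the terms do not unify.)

tup(f(empty, 2), m, 2)

Decompose g/2: tup(W, 2, m) =?= tup(tup(f(empty, B), m, B), 2, m),  f(2, B) =?= f(2, 2).
Decompose tup/3: W =?= tup(f(empty, B), m, B),  2 =?= 2,  m =?= m.
Bind W := tup(f(empty, B), m, B); no other remaining equation mentions W.
Delete trivial equation 2 =?= 2.
Delete trivial equation m =?= m.
Decompose f/2: 2 =?= 2,  B =?= 2.
Delete trivial equation 2 =?= 2.
Bind B := 2. Substituting into the earlier binding gives W := tup(f(empty, 2), m, 2).
MGU = { W -> tup(f(empty, 2), m, 2), B -> 2 }, so W -> tup(f(empty, 2), m, 2).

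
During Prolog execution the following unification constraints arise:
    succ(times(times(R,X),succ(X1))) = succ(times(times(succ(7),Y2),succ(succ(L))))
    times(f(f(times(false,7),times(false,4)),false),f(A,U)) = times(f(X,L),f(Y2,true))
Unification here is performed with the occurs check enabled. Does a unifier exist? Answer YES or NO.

YES

Decompose succ/1: times(times(R,X),succ(X1)) = times(times(succ(7),Y2),succ(succ(L))).
Decompose times/2: times(R,X) = times(succ(7),Y2),  succ(X1) = succ(succ(L)).
Decompose times/2: R = succ(7),  X = Y2.
Bind R := succ(7); no other remaining equation mentions R.
Bind X := Y2; substituting into the one remaining equation that mentions X gives: times(f(f(times(false,7),times(false,4)),false),f(A,U)) = times(f(Y2,L),f(Y2,true)).
Decompose succ/1: X1 = succ(L).
Bind X1 := succ(L); no other remaining equation mentions X1.
Decompose times/2: f(f(times(false,7),times(false,4)),false) = f(Y2,L),  f(A,U) = f(Y2,true).
Decompose f/2: f(times(false,7),times(false,4)) = Y2,  false = L.
Bind Y2 := f(times(false,7),times(false,4)); substituting into the one remaining equation that mentions Y2 gives: f(A,U) = f(f(times(false,7),times(false,4)),true). Substituting into the earlier binding gives X := f(times(false,7),times(false,4)).
Bind L := false; no other remaining equation mentions L. Substituting into the earlier binding gives X1 := succ(false).
Decompose f/2: A = f(times(false,7),times(false,4)),  U = true.
Bind A := f(times(false,7),times(false,4)); no other remaining equation mentions A.
Bind U := true.
No equations remain and no clash or occurs-check failure arose, so a unifier exists.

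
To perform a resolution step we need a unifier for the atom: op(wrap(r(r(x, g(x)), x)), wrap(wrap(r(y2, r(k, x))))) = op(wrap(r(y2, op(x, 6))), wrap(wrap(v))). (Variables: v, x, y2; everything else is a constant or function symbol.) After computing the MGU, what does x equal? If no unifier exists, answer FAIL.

Decompose op/2: wrap(r(r(x, g(x)), x)) = wrap(r(y2, op(x, 6))),  wrap(wrap(r(y2, r(k, x)))) = wrap(wrap(v)).
Decompose wrap/1: r(r(x, g(x)), x) = r(y2, op(x, 6)).
Decompose r/2: r(x, g(x)) = y2,  x = op(x, 6).
Bind y2 := r(x, g(x)); substituting into the one remaining equation that mentions y2 gives: wrap(wrap(r(r(x, g(x)), r(k, x)))) = wrap(wrap(v)).
Occurs check fails: x occurs in op(x, 6); the equation x = op(x, 6) has no finite solution.

FAIL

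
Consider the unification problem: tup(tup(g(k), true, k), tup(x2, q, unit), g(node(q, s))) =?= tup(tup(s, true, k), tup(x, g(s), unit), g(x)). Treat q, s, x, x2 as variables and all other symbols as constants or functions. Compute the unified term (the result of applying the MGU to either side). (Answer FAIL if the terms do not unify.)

Decompose tup/3: tup(g(k), true, k) =?= tup(s, true, k),  tup(x2, q, unit) =?= tup(x, g(s), unit),  g(node(q, s)) =?= g(x).
Decompose tup/3: g(k) =?= s,  true =?= true,  k =?= k.
Bind s := g(k); substituting into the 2 remaining equations that mention s gives: tup(x2, q, unit) =?= tup(x, g(g(k)), unit),  g(node(q, g(k))) =?= g(x).
Delete trivial equation true =?= true.
Delete trivial equation k =?= k.
Decompose tup/3: x2 =?= x,  q =?= g(g(k)),  unit =?= unit.
Bind x2 := x; no other remaining equation mentions x2.
Bind q := g(g(k)); substituting into the one remaining equation that mentions q gives: g(node(g(g(k)), g(k))) =?= g(x).
Delete trivial equation unit =?= unit.
Decompose g/1: node(g(g(k)), g(k)) =?= x.
Bind x := node(g(g(k)), g(k)). Substituting into the earlier binding gives x2 := node(g(g(k)), g(k)).
Applying the MGU to either side gives tup(tup(g(k), true, k), tup(node(g(g(k)), g(k)), g(g(k)), unit), g(node(g(g(k)), g(k)))).

tup(tup(g(k), true, k), tup(node(g(g(k)), g(k)), g(g(k)), unit), g(node(g(g(k)), g(k))))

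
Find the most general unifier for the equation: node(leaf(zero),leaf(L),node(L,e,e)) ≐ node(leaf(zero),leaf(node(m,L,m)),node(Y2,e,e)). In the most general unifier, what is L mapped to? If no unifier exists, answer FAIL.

FAIL

Decompose node/3: leaf(zero) ≐ leaf(zero),  leaf(L) ≐ leaf(node(m,L,m)),  node(L,e,e) ≐ node(Y2,e,e).
Delete trivial equation leaf(zero) ≐ leaf(zero).
Decompose leaf/1: L ≐ node(m,L,m).
Occurs check fails: L occurs in node(m,L,m); the equation L ≐ node(m,L,m) has no finite solution.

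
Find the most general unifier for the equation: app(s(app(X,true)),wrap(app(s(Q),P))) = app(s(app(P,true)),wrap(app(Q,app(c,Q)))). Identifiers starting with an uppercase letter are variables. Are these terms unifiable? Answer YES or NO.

Decompose app/2: s(app(X,true)) = s(app(P,true)),  wrap(app(s(Q),P)) = wrap(app(Q,app(c,Q))).
Decompose s/1: app(X,true) = app(P,true).
Decompose app/2: X = P,  true = true.
Bind X := P; no other remaining equation mentions X.
Delete trivial equation true = true.
Decompose wrap/1: app(s(Q),P) = app(Q,app(c,Q)).
Decompose app/2: s(Q) = Q,  P = app(c,Q).
Occurs check fails: Q occurs in s(Q); the equation Q = s(Q) has no finite solution.

NO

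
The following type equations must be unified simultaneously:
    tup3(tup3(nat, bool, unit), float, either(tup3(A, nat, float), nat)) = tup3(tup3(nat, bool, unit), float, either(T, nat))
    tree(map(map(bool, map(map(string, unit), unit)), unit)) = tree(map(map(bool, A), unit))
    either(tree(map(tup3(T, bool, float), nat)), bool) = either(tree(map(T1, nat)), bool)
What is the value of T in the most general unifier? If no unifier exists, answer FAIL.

tup3(map(map(string, unit), unit), nat, float)

Decompose tup3/3: tup3(nat, bool, unit) = tup3(nat, bool, unit),  float = float,  either(tup3(A, nat, float), nat) = either(T, nat).
Delete trivial equation tup3(nat, bool, unit) = tup3(nat, bool, unit).
Delete trivial equation float = float.
Decompose either/2: tup3(A, nat, float) = T,  nat = nat.
Bind T := tup3(A, nat, float); substituting into the one remaining equation that mentions T gives: either(tree(map(tup3(tup3(A, nat, float), bool, float), nat)), bool) = either(tree(map(T1, nat)), bool).
Delete trivial equation nat = nat.
Decompose tree/1: map(map(bool, map(map(string, unit), unit)), unit) = map(map(bool, A), unit).
Decompose map/2: map(bool, map(map(string, unit), unit)) = map(bool, A),  unit = unit.
Decompose map/2: bool = bool,  map(map(string, unit), unit) = A.
Delete trivial equation bool = bool.
Bind A := map(map(string, unit), unit); substituting into the one remaining equation that mentions A gives: either(tree(map(tup3(tup3(map(map(string, unit), unit), nat, float), bool, float), nat)), bool) = either(tree(map(T1, nat)), bool). Substituting into the earlier binding gives T := tup3(map(map(string, unit), unit), nat, float).
Delete trivial equation unit = unit.
Decompose either/2: tree(map(tup3(tup3(map(map(string, unit), unit), nat, float), bool, float), nat)) = tree(map(T1, nat)),  bool = bool.
Decompose tree/1: map(tup3(tup3(map(map(string, unit), unit), nat, float), bool, float), nat) = map(T1, nat).
Decompose map/2: tup3(tup3(map(map(string, unit), unit), nat, float), bool, float) = T1,  nat = nat.
Bind T1 := tup3(tup3(map(map(string, unit), unit), nat, float), bool, float); no other remaining equation mentions T1.
Delete trivial equation nat = nat.
Delete trivial equation bool = bool.
MGU = { T ↦ tup3(map(map(string, unit), unit), nat, float), A ↦ map(map(string, unit), unit), T1 ↦ tup3(tup3(map(map(string, unit), unit), nat, float), bool, float) }, so T ↦ tup3(map(map(string, unit), unit), nat, float).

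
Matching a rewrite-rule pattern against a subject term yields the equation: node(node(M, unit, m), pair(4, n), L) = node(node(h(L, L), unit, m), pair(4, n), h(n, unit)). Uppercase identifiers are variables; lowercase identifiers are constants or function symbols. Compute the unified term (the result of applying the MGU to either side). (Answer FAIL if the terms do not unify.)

Decompose node/3: node(M, unit, m) = node(h(L, L), unit, m),  pair(4, n) = pair(4, n),  L = h(n, unit).
Decompose node/3: M = h(L, L),  unit = unit,  m = m.
Bind M := h(L, L); no other remaining equation mentions M.
Delete trivial equation unit = unit.
Delete trivial equation m = m.
Delete trivial equation pair(4, n) = pair(4, n).
Bind L := h(n, unit). Substituting into the earlier binding gives M := h(h(n, unit), h(n, unit)).
Applying the MGU to either side gives node(node(h(h(n, unit), h(n, unit)), unit, m), pair(4, n), h(n, unit)).

node(node(h(h(n, unit), h(n, unit)), unit, m), pair(4, n), h(n, unit))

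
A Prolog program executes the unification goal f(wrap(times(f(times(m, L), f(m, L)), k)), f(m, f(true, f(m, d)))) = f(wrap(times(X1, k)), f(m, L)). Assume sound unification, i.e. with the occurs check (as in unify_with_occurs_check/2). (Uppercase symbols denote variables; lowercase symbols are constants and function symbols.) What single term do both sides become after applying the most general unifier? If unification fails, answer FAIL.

Decompose f/2: wrap(times(f(times(m, L), f(m, L)), k)) = wrap(times(X1, k)),  f(m, f(true, f(m, d))) = f(m, L).
Decompose wrap/1: times(f(times(m, L), f(m, L)), k) = times(X1, k).
Decompose times/2: f(times(m, L), f(m, L)) = X1,  k = k.
Bind X1 := f(times(m, L), f(m, L)); no other remaining equation mentions X1.
Delete trivial equation k = k.
Decompose f/2: m = m,  f(true, f(m, d)) = L.
Delete trivial equation m = m.
Bind L := f(true, f(m, d)). Substituting into the earlier binding gives X1 := f(times(m, f(true, f(m, d))), f(m, f(true, f(m, d)))).
Applying the MGU to either side gives f(wrap(times(f(times(m, f(true, f(m, d))), f(m, f(true, f(m, d)))), k)), f(m, f(true, f(m, d)))).

f(wrap(times(f(times(m, f(true, f(m, d))), f(m, f(true, f(m, d)))), k)), f(m, f(true, f(m, d))))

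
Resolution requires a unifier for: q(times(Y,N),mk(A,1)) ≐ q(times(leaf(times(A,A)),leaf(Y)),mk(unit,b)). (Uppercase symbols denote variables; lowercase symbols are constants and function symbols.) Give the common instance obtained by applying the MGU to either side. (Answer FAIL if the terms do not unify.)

FAIL

Decompose q/2: times(Y,N) ≐ times(leaf(times(A,A)),leaf(Y)),  mk(A,1) ≐ mk(unit,b).
Decompose times/2: Y ≐ leaf(times(A,A)),  N ≐ leaf(Y).
Bind Y := leaf(times(A,A)); substituting into the one remaining equation that mentions Y gives: N ≐ leaf(leaf(times(A,A))).
Bind N := leaf(leaf(times(A,A))); no other remaining equation mentions N.
Decompose mk/2: A ≐ unit,  1 ≐ b.
Bind A := unit; no other remaining equation mentions A. Substituting into the earlier bindings gives Y := leaf(times(unit,unit)), N := leaf(leaf(times(unit,unit))).
Clash: constants 1 and b differ; no unifier exists.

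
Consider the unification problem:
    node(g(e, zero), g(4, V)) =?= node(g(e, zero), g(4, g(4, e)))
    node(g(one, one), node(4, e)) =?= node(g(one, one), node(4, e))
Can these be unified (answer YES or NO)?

YES

Decompose node/2: g(e, zero) =?= g(e, zero),  g(4, V) =?= g(4, g(4, e)).
Delete trivial equation g(e, zero) =?= g(e, zero).
Decompose g/2: 4 =?= 4,  V =?= g(4, e).
Delete trivial equation 4 =?= 4.
Bind V := g(4, e); no other remaining equation mentions V.
Delete trivial equation node(g(one, one), node(4, e)) =?= node(g(one, one), node(4, e)).
No equations remain and no clash or occurs-check failure arose, so a unifier exists.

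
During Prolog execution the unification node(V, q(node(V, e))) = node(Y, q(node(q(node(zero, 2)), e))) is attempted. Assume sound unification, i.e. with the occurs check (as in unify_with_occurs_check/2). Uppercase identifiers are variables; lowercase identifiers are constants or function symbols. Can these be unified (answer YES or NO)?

Decompose node/2: V = Y,  q(node(V, e)) = q(node(q(node(zero, 2)), e)).
Bind V := Y; substituting into the remaining equation gives: q(node(Y, e)) = q(node(q(node(zero, 2)), e)).
Decompose q/1: node(Y, e) = node(q(node(zero, 2)), e).
Decompose node/2: Y = q(node(zero, 2)),  e = e.
Bind Y := q(node(zero, 2)); no other remaining equation mentions Y. Substituting into the earlier binding gives V := q(node(zero, 2)).
Delete trivial equation e = e.
No equations remain and no clash or occurs-check failure arose, so a unifier exists.

YES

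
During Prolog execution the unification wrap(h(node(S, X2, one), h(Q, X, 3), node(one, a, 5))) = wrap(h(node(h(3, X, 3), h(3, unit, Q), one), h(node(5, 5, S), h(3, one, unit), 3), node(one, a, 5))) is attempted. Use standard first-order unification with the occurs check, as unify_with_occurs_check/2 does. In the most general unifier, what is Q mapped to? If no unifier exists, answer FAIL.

node(5, 5, h(3, h(3, one, unit), 3))

Decompose wrap/1: h(node(S, X2, one), h(Q, X, 3), node(one, a, 5)) = h(node(h(3, X, 3), h(3, unit, Q), one), h(node(5, 5, S), h(3, one, unit), 3), node(one, a, 5)).
Decompose h/3: node(S, X2, one) = node(h(3, X, 3), h(3, unit, Q), one),  h(Q, X, 3) = h(node(5, 5, S), h(3, one, unit), 3),  node(one, a, 5) = node(one, a, 5).
Decompose node/3: S = h(3, X, 3),  X2 = h(3, unit, Q),  one = one.
Bind S := h(3, X, 3); substituting into the one remaining equation that mentions S gives: h(Q, X, 3) = h(node(5, 5, h(3, X, 3)), h(3, one, unit), 3).
Bind X2 := h(3, unit, Q); no other remaining equation mentions X2.
Delete trivial equation one = one.
Decompose h/3: Q = node(5, 5, h(3, X, 3)),  X = h(3, one, unit),  3 = 3.
Bind Q := node(5, 5, h(3, X, 3)); no other remaining equation mentions Q. Substituting into the earlier binding gives X2 := h(3, unit, node(5, 5, h(3, X, 3))).
Bind X := h(3, one, unit); no other remaining equation mentions X. Substituting into the earlier bindings gives S := h(3, h(3, one, unit), 3), X2 := h(3, unit, node(5, 5, h(3, h(3, one, unit), 3))), Q := node(5, 5, h(3, h(3, one, unit), 3)).
Delete trivial equation 3 = 3.
Delete trivial equation node(one, a, 5) = node(one, a, 5).
MGU = { S = h(3, h(3, one, unit), 3), X2 = h(3, unit, node(5, 5, h(3, h(3, one, unit), 3))), Q = node(5, 5, h(3, h(3, one, unit), 3)), X = h(3, one, unit) }, so Q = node(5, 5, h(3, h(3, one, unit), 3)).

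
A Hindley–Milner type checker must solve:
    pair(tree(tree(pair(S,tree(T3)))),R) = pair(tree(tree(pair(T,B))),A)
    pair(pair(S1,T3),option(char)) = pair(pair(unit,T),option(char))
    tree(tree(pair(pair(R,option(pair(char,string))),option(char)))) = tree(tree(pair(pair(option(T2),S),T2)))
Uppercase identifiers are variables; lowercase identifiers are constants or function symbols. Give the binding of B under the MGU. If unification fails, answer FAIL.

tree(option(pair(char,string)))

Decompose pair/2: tree(tree(pair(S,tree(T3)))) = tree(tree(pair(T,B))),  R = A.
Decompose tree/1: tree(pair(S,tree(T3))) = tree(pair(T,B)).
Decompose tree/1: pair(S,tree(T3)) = pair(T,B).
Decompose pair/2: S = T,  tree(T3) = B.
Bind S := T; substituting into the one remaining equation that mentions S gives: tree(tree(pair(pair(R,option(pair(char,string))),option(char)))) = tree(tree(pair(pair(option(T2),T),T2))).
Bind B := tree(T3); no other remaining equation mentions B.
Bind R := A; substituting into the one remaining equation that mentions R gives: tree(tree(pair(pair(A,option(pair(char,string))),option(char)))) = tree(tree(pair(pair(option(T2),T),T2))).
Decompose pair/2: pair(S1,T3) = pair(unit,T),  option(char) = option(char).
Decompose pair/2: S1 = unit,  T3 = T.
Bind S1 := unit; no other remaining equation mentions S1.
Bind T3 := T; no other remaining equation mentions T3. Substituting into the earlier binding gives B := tree(T).
Delete trivial equation option(char) = option(char).
Decompose tree/1: tree(pair(pair(A,option(pair(char,string))),option(char))) = tree(pair(pair(option(T2),T),T2)).
Decompose tree/1: pair(pair(A,option(pair(char,string))),option(char)) = pair(pair(option(T2),T),T2).
Decompose pair/2: pair(A,option(pair(char,string))) = pair(option(T2),T),  option(char) = T2.
Decompose pair/2: A = option(T2),  option(pair(char,string)) = T.
Bind A := option(T2); no other remaining equation mentions A. Substituting into the earlier binding gives R := option(T2).
Bind T := option(pair(char,string)); no other remaining equation mentions T. Substituting into the earlier bindings gives S := option(pair(char,string)), B := tree(option(pair(char,string))), T3 := option(pair(char,string)).
Bind T2 := option(char). Substituting into the earlier bindings gives R := option(option(char)), A := option(option(char)).
MGU = { S ↦ option(pair(char,string)), B ↦ tree(option(pair(char,string))), R ↦ option(option(char)), S1 ↦ unit, T3 ↦ option(pair(char,string)), A ↦ option(option(char)), T ↦ option(pair(char,string)), T2 ↦ option(char) }, so B ↦ tree(option(pair(char,string))).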